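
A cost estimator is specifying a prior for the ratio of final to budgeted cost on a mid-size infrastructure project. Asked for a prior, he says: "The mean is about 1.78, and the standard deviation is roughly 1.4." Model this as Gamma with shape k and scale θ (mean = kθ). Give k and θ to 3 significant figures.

k ≈ 1.62, θ ≈ 1.1

For Gamma(k, scale θ): mean = kθ, variance = kθ², so CV = 1/√k.
CV = SD/mean = 1.4/1.78 = 0.7865, hence k = 1/CV² = 1.62.
Then θ = mean/k = 1.78/1.62 = 1.1.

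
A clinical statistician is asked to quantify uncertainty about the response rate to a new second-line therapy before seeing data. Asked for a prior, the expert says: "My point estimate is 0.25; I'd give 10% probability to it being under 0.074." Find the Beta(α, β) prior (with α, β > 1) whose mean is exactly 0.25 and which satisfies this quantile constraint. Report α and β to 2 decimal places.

With mean 0.25 fixed, write α = 0.25s, β = 0.75s where s = α+β.
Need P(θ < 0.074) = 0.1 under Beta(0.25s, 0.75s). Normal approximation: (q−m)/√(m(1−m)/s) ≈ z_{0.1} = -1.28, so s ≈ 0.25·0.75·(-1.28)²/(0.074−0.25)² = 9.9.
At s = 9.9: P(θ<0.074) ≈ 0.062. Adjusting to match 0.1 gives s ≈ 7.44.
So α = 0.25·7.44 ≈ 1.86, β = 0.75·7.44 ≈ 5.58.

α ≈ 1.86, β ≈ 5.58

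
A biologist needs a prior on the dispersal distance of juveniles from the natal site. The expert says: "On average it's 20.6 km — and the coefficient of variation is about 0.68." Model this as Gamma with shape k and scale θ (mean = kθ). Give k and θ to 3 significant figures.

For Gamma(k, scale θ): mean = kθ, variance = kθ², so CV = 1/√k.
CV = 0.68, hence k = 1/CV² = 2.16.
Then θ = mean/k = 20.6/2.16 = 9.53.

k ≈ 2.16, θ ≈ 9.53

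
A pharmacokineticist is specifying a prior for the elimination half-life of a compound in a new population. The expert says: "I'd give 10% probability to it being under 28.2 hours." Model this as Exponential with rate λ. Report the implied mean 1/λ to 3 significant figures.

mean ≈ 268 hours

P(T < 28.2) = 1 − e^(−λ·28.2) = 0.1, so λ = −ln(1−0.1)/28.2 = −ln(0.9)/28.2 = 0.00374.
Mean = 1/λ = 268 hours.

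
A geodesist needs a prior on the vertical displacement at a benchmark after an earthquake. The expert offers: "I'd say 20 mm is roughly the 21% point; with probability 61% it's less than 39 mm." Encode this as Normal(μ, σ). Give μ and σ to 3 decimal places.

μ = 34.112, σ = 17.500

The p-quantile of Normal(μ,σ) is μ + z_p·σ, with z_{0.21} = -0.8064 and z_{0.61} = 0.2793.
Eliminate σ: μ = (z₂·x₁ − z₁·x₂)/(z₂ − z₁) = (0.2793·20 − (-0.8064)·39)/1.086 = 34.112.
Then σ = (x₂ − x₁)/(z₂ − z₁) = (39 − 20)/1.086 = 17.500.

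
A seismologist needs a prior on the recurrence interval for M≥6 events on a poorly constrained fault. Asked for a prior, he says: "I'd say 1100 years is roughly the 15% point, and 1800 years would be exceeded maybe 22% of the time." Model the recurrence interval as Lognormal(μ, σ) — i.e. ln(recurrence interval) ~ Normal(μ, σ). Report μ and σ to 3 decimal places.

If T ~ Lognormal(μ,σ) then ln T ~ Normal(μ,σ), so the p-quantile of ln T is μ + z_p·σ.
ln(1100) = 7.003 and ln(1800) = 7.496; z_{0.15} = -1.036, z_{0.78} = 0.7722.
σ = (7.496 − 7.003)/(0.7722 − (-1.036)) = 0.272.
μ = 7.003 − (-1.036)·0.272 = 7.285.

μ ≈ 7.285, σ ≈ 0.272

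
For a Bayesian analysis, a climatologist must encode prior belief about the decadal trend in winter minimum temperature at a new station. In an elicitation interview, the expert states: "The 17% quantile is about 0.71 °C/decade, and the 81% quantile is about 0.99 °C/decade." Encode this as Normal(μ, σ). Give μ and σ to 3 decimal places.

For Normal(μ,σ), the p-quantile is μ + z_p·σ. Here z_{0.17} = -0.9542, z_{0.81} = 0.8779.
So 0.71 = μ − 0.9542σ and 0.99 = μ + 0.8779σ.
Subtracting: σ = (0.99 − 0.71)/(0.8779 − (-0.9542)) = 0.153.
Then μ = 0.71 − (-0.9542)·0.153 = 0.856.

μ = 0.856, σ = 0.153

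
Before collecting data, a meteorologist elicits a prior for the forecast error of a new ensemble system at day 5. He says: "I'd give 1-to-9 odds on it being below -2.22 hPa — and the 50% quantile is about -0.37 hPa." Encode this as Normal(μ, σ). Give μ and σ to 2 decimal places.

The p-quantile of Normal(μ,σ) is μ + z_p·σ, with z_{0.1} = -1.282 and z_{0.5} = 0.
Eliminate σ: μ = (z₂·x₁ − z₁·x₂)/(z₂ − z₁) = (0·-2.22 − (-1.282)·-0.37)/1.282 = -0.37.
Then σ = (x₂ − x₁)/(z₂ − z₁) = (-0.37 − -2.22)/1.282 = 1.44.

μ = -0.37, σ = 1.44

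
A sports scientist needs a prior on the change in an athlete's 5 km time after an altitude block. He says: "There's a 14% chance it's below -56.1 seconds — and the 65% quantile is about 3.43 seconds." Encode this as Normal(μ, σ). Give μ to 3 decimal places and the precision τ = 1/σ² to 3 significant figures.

For Normal(μ,σ), the p-quantile is μ + z_p·σ. Here z_{0.14} = -1.08, z_{0.65} = 0.3853.
So -56.1 = μ − 1.08σ and 3.43 = μ + 0.3853σ.
Subtracting: σ = (3.43 − -56.1)/(0.3853 − (-1.08)) = 40.617.
Then μ = -56.1 − (-1.08)·40.617 = -12.221.
Precision τ = 1/σ² = 1/40.62² = 0.000606.

μ = -12.221, τ = 0.000606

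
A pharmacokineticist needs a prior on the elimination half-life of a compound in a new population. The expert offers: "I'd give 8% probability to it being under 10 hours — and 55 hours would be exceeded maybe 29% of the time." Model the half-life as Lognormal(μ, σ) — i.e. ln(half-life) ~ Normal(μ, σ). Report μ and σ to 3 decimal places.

If T ~ Lognormal(μ,σ) then ln T ~ Normal(μ,σ), so the p-quantile of ln T is μ + z_p·σ.
ln(10) = 2.303 and ln(55) = 4.007; z_{0.08} = -1.405, z_{0.71} = 0.5534.
σ = (4.007 − 2.303)/(0.5534 − (-1.405)) = 0.870.
μ = 2.303 − (-1.405)·0.870 = 3.526.

μ ≈ 3.526, σ ≈ 0.870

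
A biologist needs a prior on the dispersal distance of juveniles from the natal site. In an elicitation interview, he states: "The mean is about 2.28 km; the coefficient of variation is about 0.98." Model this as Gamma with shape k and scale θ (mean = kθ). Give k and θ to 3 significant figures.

For Gamma(k, scale θ): mean = kθ, variance = kθ², so CV = 1/√k.
CV = 0.98, hence k = 1/CV² = 1.04.
Then θ = mean/k = 2.28/1.04 = 2.19.

k ≈ 1.04, θ ≈ 2.19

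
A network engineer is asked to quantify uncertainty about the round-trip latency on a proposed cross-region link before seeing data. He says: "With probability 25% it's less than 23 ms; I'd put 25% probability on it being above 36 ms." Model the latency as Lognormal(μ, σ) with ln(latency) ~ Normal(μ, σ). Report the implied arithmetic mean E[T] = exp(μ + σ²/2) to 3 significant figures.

If T ~ Lognormal(μ,σ) then ln T ~ Normal(μ,σ), so the p-quantile of ln T is μ + z_p·σ.
ln(23) = 3.135 and ln(36) = 3.584; z_{0.25} = -0.6745, z_{0.75} = 0.6745.
σ = (3.584 − 3.135)/(0.6745 − (-0.6745)) = 0.332.
μ = 3.135 − (-0.6745)·0.332 = 3.360.
E[T] = exp(μ + σ²/2) = exp(3.360 + 0.0552) = 30.4 ms.

E[T] ≈ 30.4 ms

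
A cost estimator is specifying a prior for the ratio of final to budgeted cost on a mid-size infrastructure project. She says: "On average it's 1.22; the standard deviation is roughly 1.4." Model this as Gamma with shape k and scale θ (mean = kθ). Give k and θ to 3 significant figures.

For Gamma(k, scale θ): mean = kθ, variance = kθ², so CV = 1/√k.
CV = SD/mean = 1.4/1.22 = 1.148, hence k = 1/CV² = 0.759.
Then θ = mean/k = 1.22/0.759 = 1.61.

k ≈ 0.759, θ ≈ 1.61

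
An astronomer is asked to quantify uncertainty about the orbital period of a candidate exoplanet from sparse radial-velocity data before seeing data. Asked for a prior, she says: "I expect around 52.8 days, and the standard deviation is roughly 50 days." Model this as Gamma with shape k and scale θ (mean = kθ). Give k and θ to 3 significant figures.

k ≈ 1.12, θ ≈ 47.3

For Gamma(k, scale θ): mean = kθ, variance = kθ², so CV = 1/√k.
CV = SD/mean = 50/52.8 = 0.947, hence k = 1/CV² = 1.12.
Then θ = mean/k = 52.8/1.12 = 47.3.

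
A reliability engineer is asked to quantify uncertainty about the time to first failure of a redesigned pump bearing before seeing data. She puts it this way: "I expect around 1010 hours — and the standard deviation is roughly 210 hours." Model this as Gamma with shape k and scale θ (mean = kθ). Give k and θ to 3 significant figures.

k ≈ 23.1, θ ≈ 43.7

For Gamma(k, scale θ): mean = kθ, variance = kθ², so CV = 1/√k.
CV = SD/mean = 210/1010 = 0.2079, hence k = 1/CV² = 23.1.
Then θ = mean/k = 1010/23.1 = 43.7.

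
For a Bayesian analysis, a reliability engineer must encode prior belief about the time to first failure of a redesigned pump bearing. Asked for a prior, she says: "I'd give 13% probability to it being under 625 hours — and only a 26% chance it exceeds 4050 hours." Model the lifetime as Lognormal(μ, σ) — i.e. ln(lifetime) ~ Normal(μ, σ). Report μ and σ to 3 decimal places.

If T ~ Lognormal(μ,σ) then ln T ~ Normal(μ,σ), so the p-quantile of ln T is μ + z_p·σ.
ln(625) = 6.438 and ln(4050) = 8.306; z_{0.13} = -1.126, z_{0.74} = 0.6433.
σ = (8.306 − 6.438)/(0.6433 − (-1.126)) = 1.056.
μ = 6.438 − (-1.126)·1.056 = 7.627.

μ ≈ 7.627, σ ≈ 1.056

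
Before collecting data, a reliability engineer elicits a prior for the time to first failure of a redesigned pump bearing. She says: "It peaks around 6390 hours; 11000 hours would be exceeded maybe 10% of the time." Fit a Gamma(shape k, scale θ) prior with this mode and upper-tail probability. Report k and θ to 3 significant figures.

Gamma(k,θ) with k>1 has mode (k−1)θ, so θ = 6390/(k−1).
Need P(X < 11000) = 0.9 with θ tied to k this way. Start at k = 2, θ = 6390: P(X<11000) ≈ 0.513.
Too low — raise k to concentrate. Iterating converges to k ≈ 7.43.
Then θ = 6390/(7.43−1) ≈ 994.

k ≈ 7.43, θ ≈ 994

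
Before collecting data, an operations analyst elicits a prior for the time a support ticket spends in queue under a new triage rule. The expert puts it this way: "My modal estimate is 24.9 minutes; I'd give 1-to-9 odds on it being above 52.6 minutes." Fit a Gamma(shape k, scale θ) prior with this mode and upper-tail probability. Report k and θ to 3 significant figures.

k ≈ 4.44, θ ≈ 7.25

Gamma(k,θ) with k>1 has mode (k−1)θ, so θ = 24.9/(k−1).
Need P(X < 52.6) = 0.9 with θ tied to k this way. Start at k = 2, θ = 24.9: P(X<52.6) ≈ 0.624.
Too low — raise k to concentrate. Iterating converges to k ≈ 4.44.
Then θ = 24.9/(4.44−1) ≈ 7.25.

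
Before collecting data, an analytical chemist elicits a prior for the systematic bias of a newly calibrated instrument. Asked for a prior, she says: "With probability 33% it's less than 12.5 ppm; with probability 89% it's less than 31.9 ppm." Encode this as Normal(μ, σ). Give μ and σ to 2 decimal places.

μ = 17.62, σ = 11.64

For Normal(μ,σ), the p-quantile is μ + z_p·σ. Here z_{0.33} = -0.4399, z_{0.89} = 1.227.
So 12.5 = μ − 0.4399σ and 31.9 = μ + 1.227σ.
Subtracting: σ = (31.9 − 12.5)/(1.227 − (-0.4399)) = 11.64.
Then μ = 12.5 − (-0.4399)·11.64 = 17.62.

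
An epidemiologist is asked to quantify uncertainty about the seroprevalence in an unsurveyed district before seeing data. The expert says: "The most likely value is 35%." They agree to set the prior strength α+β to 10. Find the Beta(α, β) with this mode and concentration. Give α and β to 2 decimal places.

α = 3.80, β = 6.20

For α,β > 1 the Beta mode is (α−1)/(α+β−2). With α+β = 10, the mode is (α−1)/8.
Set (α−1)/8 = 0.35 → α = 1 + 0.35·8 = 3.80.
β = 10 − α = 6.20.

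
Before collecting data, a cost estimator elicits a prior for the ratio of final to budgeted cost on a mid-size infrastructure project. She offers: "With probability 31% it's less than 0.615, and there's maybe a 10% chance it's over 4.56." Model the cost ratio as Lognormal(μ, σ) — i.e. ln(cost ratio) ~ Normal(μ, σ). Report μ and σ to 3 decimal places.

μ ≈ 0.073, σ ≈ 1.127

If T ~ Lognormal(μ,σ) then ln T ~ Normal(μ,σ), so the p-quantile of ln T is μ + z_p·σ.
ln(0.615) = -0.4861 and ln(4.56) = 1.517; z_{0.31} = -0.4959, z_{0.9} = 1.282.
σ = (1.517 − -0.4861)/(1.282 − (-0.4959)) = 1.127.
μ = -0.4861 − (-0.4959)·1.127 = 0.073.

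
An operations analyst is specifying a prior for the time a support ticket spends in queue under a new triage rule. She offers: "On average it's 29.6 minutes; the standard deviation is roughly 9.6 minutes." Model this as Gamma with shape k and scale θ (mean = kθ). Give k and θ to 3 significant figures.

k ≈ 9.51, θ ≈ 3.11

For Gamma(k, scale θ): mean = kθ, variance = kθ², so CV = 1/√k.
CV = SD/mean = 9.6/29.6 = 0.3243, hence k = 1/CV² = 9.51.
Then θ = mean/k = 29.6/9.51 = 3.11.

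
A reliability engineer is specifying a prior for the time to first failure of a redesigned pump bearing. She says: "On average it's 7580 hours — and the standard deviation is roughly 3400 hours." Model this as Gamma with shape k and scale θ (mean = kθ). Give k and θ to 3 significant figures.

For Gamma(k, scale θ): mean = kθ, variance = kθ², so CV = 1/√k.
CV = SD/mean = 3400/7580 = 0.4485, hence k = 1/CV² = 4.97.
Then θ = mean/k = 7580/4.97 = 1530.

k ≈ 4.97, θ ≈ 1530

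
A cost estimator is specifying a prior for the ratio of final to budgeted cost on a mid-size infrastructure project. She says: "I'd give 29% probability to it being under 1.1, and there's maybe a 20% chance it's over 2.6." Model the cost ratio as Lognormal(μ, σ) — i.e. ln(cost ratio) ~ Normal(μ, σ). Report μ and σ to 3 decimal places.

μ ≈ 0.437, σ ≈ 0.617

If T ~ Lognormal(μ,σ) then ln T ~ Normal(μ,σ), so the p-quantile of ln T is μ + z_p·σ.
ln(1.1) = 0.09531 and ln(2.6) = 0.9555; z_{0.29} = -0.5534, z_{0.8} = 0.8416.
σ = (0.9555 − 0.09531)/(0.8416 − (-0.5534)) = 0.617.
μ = 0.09531 − (-0.5534)·0.617 = 0.437.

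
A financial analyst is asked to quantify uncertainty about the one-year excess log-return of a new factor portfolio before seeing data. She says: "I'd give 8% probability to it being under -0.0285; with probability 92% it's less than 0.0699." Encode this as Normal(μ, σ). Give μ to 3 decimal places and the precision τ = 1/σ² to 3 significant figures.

The p-quantile of Normal(μ,σ) is μ + z_p·σ, with z_{0.08} = -1.405 and z_{0.92} = 1.405.
Eliminate σ: μ = (z₂·x₁ − z₁·x₂)/(z₂ − z₁) = (1.405·-0.0285 − (-1.405)·0.0699)/2.81 = 0.021.
Then σ = (x₂ − x₁)/(z₂ − z₁) = (0.0699 − -0.0285)/2.81 = 0.035.
Precision τ = 1/σ² = 1/0.03502² = 816.

μ = 0.021, τ = 816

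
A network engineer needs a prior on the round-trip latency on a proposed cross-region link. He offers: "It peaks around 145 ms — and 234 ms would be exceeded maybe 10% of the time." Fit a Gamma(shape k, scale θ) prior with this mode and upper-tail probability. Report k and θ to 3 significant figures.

Gamma(k,θ) with k>1 has mode (k−1)θ, so θ = 145/(k−1).
Need P(X < 234) = 0.9 with θ tied to k this way. Start at k = 2, θ = 145: P(X<234) ≈ 0.480.
Too low — raise k to concentrate. Iterating converges to k ≈ 9.21.
Then θ = 145/(9.21−1) ≈ 17.7.

k ≈ 9.21, θ ≈ 17.7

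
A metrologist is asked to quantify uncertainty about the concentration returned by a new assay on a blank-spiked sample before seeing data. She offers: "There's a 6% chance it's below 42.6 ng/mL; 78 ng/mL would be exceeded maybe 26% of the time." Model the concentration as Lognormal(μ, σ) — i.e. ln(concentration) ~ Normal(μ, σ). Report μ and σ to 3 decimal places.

If T ~ Lognormal(μ,σ) then ln T ~ Normal(μ,σ), so the p-quantile of ln T is μ + z_p·σ.
ln(42.6) = 3.752 and ln(78) = 4.357; z_{0.06} = -1.555, z_{0.74} = 0.6433.
σ = (4.357 − 3.752)/(0.6433 − (-1.555)) = 0.275.
μ = 3.752 − (-1.555)·0.275 = 4.180.

μ ≈ 4.180, σ ≈ 0.275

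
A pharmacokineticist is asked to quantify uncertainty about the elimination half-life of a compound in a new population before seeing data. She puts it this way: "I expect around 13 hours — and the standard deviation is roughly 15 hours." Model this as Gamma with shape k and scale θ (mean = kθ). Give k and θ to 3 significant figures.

k ≈ 0.751, θ ≈ 17.3

For Gamma(k, scale θ): mean = kθ, variance = kθ², so CV = 1/√k.
CV = SD/mean = 15/13 = 1.154, hence k = 1/CV² = 0.751.
Then θ = mean/k = 13/0.751 = 17.3.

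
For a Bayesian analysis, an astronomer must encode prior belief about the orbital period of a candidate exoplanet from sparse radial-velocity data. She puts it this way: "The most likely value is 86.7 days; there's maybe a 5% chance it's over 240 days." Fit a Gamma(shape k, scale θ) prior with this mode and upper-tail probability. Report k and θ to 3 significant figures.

Gamma(k,θ) with k>1 has mode (k−1)θ, so θ = 86.7/(k−1).
Need P(X < 240) = 0.95 with θ tied to k this way. Start at k = 2, θ = 86.7: P(X<240) ≈ 0.763.
Too low — raise k to concentrate. Iterating converges to k ≈ 3.59.
Then θ = 86.7/(3.59−1) ≈ 33.5.

k ≈ 3.59, θ ≈ 33.5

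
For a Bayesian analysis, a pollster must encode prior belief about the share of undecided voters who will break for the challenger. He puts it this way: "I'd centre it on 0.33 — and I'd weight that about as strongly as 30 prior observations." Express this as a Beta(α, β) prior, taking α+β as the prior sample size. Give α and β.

α = 9.9, β = 20.1

Under the effective-sample-size interpretation, Beta(α, β) has prior mean α/(α+β) and prior sample size α+β.
So α+β = 30 and α/(α+β) = 0.33, giving α = 0.33·30 = 9.9 and β = 30 − 9.9 = 20.1.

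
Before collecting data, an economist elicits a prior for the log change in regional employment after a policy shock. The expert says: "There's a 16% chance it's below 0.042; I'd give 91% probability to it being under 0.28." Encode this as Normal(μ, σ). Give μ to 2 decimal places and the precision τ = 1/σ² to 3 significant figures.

μ = 0.14, τ = 96.3

The p-quantile of Normal(μ,σ) is μ + z_p·σ, with z_{0.16} = -0.9945 and z_{0.91} = 1.341.
Eliminate σ: μ = (z₂·x₁ − z₁·x₂)/(z₂ − z₁) = (1.341·0.042 − (-0.9945)·0.28)/2.335 = 0.14.
Then σ = (x₂ − x₁)/(z₂ − z₁) = (0.28 − 0.042)/2.335 = 0.10.
Precision τ = 1/σ² = 1/0.1019² = 96.3.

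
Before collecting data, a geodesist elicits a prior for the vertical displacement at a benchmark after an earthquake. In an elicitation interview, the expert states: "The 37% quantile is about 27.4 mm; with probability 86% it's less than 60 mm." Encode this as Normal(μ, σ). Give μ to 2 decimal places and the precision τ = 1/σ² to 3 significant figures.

μ = 35.06, τ = 0.00188

For Normal(μ,σ), the p-quantile is μ + z_p·σ. Here z_{0.37} = -0.3319, z_{0.86} = 1.08.
So 27.4 = μ − 0.3319σ and 60 = μ + 1.08σ.
Subtracting: σ = (60 − 27.4)/(1.08 − (-0.3319)) = 23.08.
Then μ = 27.4 − (-0.3319)·23.08 = 35.06.
Precision τ = 1/σ² = 1/23.08² = 0.00188.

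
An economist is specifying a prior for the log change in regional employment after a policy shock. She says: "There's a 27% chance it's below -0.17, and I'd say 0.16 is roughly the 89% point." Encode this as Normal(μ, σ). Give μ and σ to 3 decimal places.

For Normal(μ,σ), the p-quantile is μ + z_p·σ. Here z_{0.27} = -0.6128, z_{0.89} = 1.227.
So -0.17 = μ − 0.6128σ and 0.16 = μ + 1.227σ.
Subtracting: σ = (0.16 − -0.17)/(1.227 − (-0.6128)) = 0.179.
Then μ = -0.17 − (-0.6128)·0.179 = -0.060.

μ = -0.060, σ = 0.179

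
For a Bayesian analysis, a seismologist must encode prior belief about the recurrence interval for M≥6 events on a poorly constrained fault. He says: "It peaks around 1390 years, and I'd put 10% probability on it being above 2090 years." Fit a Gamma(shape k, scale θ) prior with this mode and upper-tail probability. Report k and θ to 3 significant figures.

k ≈ 12.2, θ ≈ 124

Gamma(k,θ) with k>1 has mode (k−1)θ, so θ = 1390/(k−1).
Need P(X < 2090) = 0.9 with θ tied to k this way. Start at k = 2, θ = 1390: P(X<2090) ≈ 0.443.
Too low — raise k to concentrate. Iterating converges to k ≈ 12.2.
Then θ = 1390/(12.2−1) ≈ 124.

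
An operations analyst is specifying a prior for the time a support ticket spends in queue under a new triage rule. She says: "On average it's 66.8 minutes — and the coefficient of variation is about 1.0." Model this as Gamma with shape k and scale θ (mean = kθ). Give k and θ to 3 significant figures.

For Gamma(k, scale θ): mean = kθ, variance = kθ², so CV = 1/√k.
CV = 1.0, hence k = 1/CV² = 1.
Then θ = mean/k = 66.8/1 = 66.8.

k ≈ 1, θ ≈ 66.8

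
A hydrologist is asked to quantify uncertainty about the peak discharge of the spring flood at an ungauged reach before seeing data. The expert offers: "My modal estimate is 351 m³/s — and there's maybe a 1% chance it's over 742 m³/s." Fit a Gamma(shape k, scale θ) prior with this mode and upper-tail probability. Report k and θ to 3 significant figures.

k ≈ 9.67, θ ≈ 40.5

Gamma(k,θ) with k>1 has mode (k−1)θ, so θ = 351/(k−1).
Need P(X < 742) = 0.99 with θ tied to k this way. Start at k = 2, θ = 351: P(X<742) ≈ 0.624.
Too low — raise k to concentrate. Iterating converges to k ≈ 9.67.
Then θ = 351/(9.67−1) ≈ 40.5.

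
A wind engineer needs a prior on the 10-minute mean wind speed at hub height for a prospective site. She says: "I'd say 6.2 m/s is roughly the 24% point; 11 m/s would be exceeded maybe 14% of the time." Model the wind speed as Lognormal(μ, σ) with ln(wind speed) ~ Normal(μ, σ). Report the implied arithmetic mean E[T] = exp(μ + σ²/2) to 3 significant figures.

E[T] ≈ 8.19 m/s

If T ~ Lognormal(μ,σ) then ln T ~ Normal(μ,σ), so the p-quantile of ln T is μ + z_p·σ.
ln(6.2) = 1.825 and ln(11) = 2.398; z_{0.24} = -0.7063, z_{0.86} = 1.08.
σ = (2.398 − 1.825)/(1.08 − (-0.7063)) = 0.321.
μ = 1.825 − (-0.7063)·0.321 = 2.051.
E[T] = exp(μ + σ²/2) = exp(2.051 + 0.0515) = 8.19 m/s.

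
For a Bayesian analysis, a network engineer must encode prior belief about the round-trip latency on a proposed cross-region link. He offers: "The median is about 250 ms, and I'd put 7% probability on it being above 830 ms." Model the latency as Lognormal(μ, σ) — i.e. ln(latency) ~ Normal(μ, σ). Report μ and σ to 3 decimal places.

μ ≈ 5.521, σ ≈ 0.813

If T ~ Lognormal(μ,σ) then ln T ~ Normal(μ,σ), so the p-quantile of ln T is μ + z_p·σ.
ln(250) = 5.521 and ln(830) = 6.721; z_{0.5} = 0, z_{0.93} = 1.476.
σ = (6.721 − 5.521)/(1.476 − (0)) = 0.813.
μ = 5.521 − (0)·0.813 = 5.521.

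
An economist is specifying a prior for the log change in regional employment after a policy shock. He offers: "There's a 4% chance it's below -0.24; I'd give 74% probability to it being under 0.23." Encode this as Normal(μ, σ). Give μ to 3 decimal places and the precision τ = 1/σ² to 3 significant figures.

The p-quantile of Normal(μ,σ) is μ + z_p·σ, with z_{0.04} = -1.751 and z_{0.74} = 0.6433.
Eliminate σ: μ = (z₂·x₁ − z₁·x₂)/(z₂ − z₁) = (0.6433·-0.24 − (-1.751)·0.23)/2.394 = 0.104.
Then σ = (x₂ − x₁)/(z₂ − z₁) = (0.23 − -0.24)/2.394 = 0.196.
Precision τ = 1/σ² = 1/0.1963² = 25.9.

μ = 0.104, τ = 25.9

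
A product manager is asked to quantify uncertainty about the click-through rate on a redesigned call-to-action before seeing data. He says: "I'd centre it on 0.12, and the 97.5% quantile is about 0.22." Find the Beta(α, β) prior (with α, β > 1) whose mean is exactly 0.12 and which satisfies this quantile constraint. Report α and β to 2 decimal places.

With mean 0.12 fixed, write α = 0.12s, β = 0.88s where s = α+β.
Need P(θ < 0.22) = 0.975 under Beta(0.12s, 0.88s). Normal approximation: (q−m)/√(m(1−m)/s) ≈ z_{0.975} = 1.96, so s ≈ 0.12·0.88·(1.96)²/(0.22−0.12)² = 40.6.
At s = 40.6: P(θ<0.22) ≈ 0.960. Adjusting to match 0.975 gives s ≈ 52.09.
So α = 0.12·52.09 ≈ 6.25, β = 0.88·52.09 ≈ 45.84.

α ≈ 6.25, β ≈ 45.84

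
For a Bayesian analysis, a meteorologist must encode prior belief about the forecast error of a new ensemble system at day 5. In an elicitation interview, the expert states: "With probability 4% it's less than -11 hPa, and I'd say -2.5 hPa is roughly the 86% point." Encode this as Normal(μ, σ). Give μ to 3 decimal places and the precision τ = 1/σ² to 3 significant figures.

The p-quantile of Normal(μ,σ) is μ + z_p·σ, with z_{0.04} = -1.751 and z_{0.86} = 1.08.
Eliminate σ: μ = (z₂·x₁ − z₁·x₂)/(z₂ − z₁) = (1.08·-11 − (-1.751)·-2.5)/2.831 = -5.744.
Then σ = (x₂ − x₁)/(z₂ − z₁) = (-2.5 − -11)/2.831 = 3.002.
Precision τ = 1/σ² = 1/3.002² = 0.111.

μ = -5.744, τ = 0.111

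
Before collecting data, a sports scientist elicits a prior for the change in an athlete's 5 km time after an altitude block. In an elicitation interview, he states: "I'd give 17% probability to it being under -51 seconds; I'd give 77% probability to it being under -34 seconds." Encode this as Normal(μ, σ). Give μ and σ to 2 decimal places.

For Normal(μ,σ), the p-quantile is μ + z_p·σ. Here z_{0.17} = -0.9542, z_{0.77} = 0.7388.
So -51 = μ − 0.9542σ and -34 = μ + 0.7388σ.
Subtracting: σ = (-34 − -51)/(0.7388 − (-0.9542)) = 10.04.
Then μ = -51 − (-0.9542)·10.04 = -41.42.

μ = -41.42, σ = 10.04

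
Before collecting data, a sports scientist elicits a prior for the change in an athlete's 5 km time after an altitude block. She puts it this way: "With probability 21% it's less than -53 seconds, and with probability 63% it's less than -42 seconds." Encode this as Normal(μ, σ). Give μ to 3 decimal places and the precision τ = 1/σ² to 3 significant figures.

μ = -45.207, τ = 0.0107

For Normal(μ,σ), the p-quantile is μ + z_p·σ. Here z_{0.21} = -0.8064, z_{0.63} = 0.3319.
So -53 = μ − 0.8064σ and -42 = μ + 0.3319σ.
Subtracting: σ = (-42 − -53)/(0.3319 − (-0.8064)) = 9.664.
Then μ = -53 − (-0.8064)·9.664 = -45.207.
Precision τ = 1/σ² = 1/9.664² = 0.0107.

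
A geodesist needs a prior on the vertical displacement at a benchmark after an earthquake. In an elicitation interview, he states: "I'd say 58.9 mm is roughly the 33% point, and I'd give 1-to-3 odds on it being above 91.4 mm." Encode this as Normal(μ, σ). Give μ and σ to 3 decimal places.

μ = 71.729, σ = 29.164

The p-quantile of Normal(μ,σ) is μ + z_p·σ, with z_{0.33} = -0.4399 and z_{0.75} = 0.6745.
Eliminate σ: μ = (z₂·x₁ − z₁·x₂)/(z₂ − z₁) = (0.6745·58.9 − (-0.4399)·91.4)/1.114 = 71.729.
Then σ = (x₂ − x₁)/(z₂ − z₁) = (91.4 − 58.9)/1.114 = 29.164.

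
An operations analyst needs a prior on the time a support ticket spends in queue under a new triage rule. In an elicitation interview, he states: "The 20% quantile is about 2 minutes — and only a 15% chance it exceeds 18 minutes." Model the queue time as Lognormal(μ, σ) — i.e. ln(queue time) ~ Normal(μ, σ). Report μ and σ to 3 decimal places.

If T ~ Lognormal(μ,σ) then ln T ~ Normal(μ,σ), so the p-quantile of ln T is μ + z_p·σ.
ln(2) = 0.6931 and ln(18) = 2.89; z_{0.2} = -0.8416, z_{0.85} = 1.036.
σ = (2.89 − 0.6931)/(1.036 − (-0.8416)) = 1.170.
μ = 0.6931 − (-0.8416)·1.170 = 1.678.

μ ≈ 1.678, σ ≈ 1.170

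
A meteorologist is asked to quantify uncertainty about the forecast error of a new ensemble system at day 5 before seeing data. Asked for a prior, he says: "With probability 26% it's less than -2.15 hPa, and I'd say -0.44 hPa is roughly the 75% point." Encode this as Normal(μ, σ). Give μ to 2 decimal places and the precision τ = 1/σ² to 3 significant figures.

μ = -1.32, τ = 0.594

For Normal(μ,σ), the p-quantile is μ + z_p·σ. Here z_{0.26} = -0.6433, z_{0.75} = 0.6745.
So -2.15 = μ − 0.6433σ and -0.44 = μ + 0.6745σ.
Subtracting: σ = (-0.44 − -2.15)/(0.6745 − (-0.6433)) = 1.30.
Then μ = -2.15 − (-0.6433)·1.30 = -1.32.
Precision τ = 1/σ² = 1/1.298² = 0.594.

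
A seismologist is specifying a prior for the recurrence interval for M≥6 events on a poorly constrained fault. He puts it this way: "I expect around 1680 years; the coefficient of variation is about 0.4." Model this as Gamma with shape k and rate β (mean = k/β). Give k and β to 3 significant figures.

For Gamma(k, rate β): mean = k/β, variance = k/β², so CV = 1/√k.
CV = 0.4, hence k = 1/CV² = 6.25.
Then β = k/mean = 6.25/1680 = 0.00372.

k ≈ 6.25, β ≈ 0.00372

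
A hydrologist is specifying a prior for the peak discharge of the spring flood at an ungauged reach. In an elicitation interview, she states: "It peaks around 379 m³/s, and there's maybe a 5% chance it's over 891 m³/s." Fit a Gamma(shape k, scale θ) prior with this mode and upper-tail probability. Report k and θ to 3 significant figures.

Gamma(k,θ) with k>1 has mode (k−1)θ, so θ = 379/(k−1).
Need P(X < 891) = 0.95 with θ tied to k this way. Start at k = 2, θ = 379: P(X<891) ≈ 0.681.
Too low — raise k to concentrate. Iterating converges to k ≈ 4.74.
Then θ = 379/(4.74−1) ≈ 101.

k ≈ 4.74, θ ≈ 101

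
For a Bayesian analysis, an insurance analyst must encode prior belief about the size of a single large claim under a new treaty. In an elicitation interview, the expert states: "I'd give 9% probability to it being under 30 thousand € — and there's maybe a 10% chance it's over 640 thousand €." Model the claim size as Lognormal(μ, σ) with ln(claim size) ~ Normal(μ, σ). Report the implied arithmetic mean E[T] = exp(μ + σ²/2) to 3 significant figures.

E[T] ≈ 283 thousand €

If T ~ Lognormal(μ,σ) then ln T ~ Normal(μ,σ), so the p-quantile of ln T is μ + z_p·σ.
ln(30) = 3.401 and ln(640) = 6.461; z_{0.09} = -1.341, z_{0.9} = 1.282.
σ = (6.461 − 3.401)/(1.282 − (-1.341)) = 1.167.
μ = 3.401 − (-1.341)·1.167 = 4.966.
E[T] = exp(μ + σ²/2) = exp(4.966 + 0.6810) = 283 thousand €.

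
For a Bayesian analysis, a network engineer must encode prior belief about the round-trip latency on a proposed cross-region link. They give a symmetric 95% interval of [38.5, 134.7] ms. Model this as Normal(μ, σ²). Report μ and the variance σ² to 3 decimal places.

A symmetric 95% interval runs μ ± z·σ with z = 1.96.
Half-width = 48.1, so σ = 48.1/1.96 = 24.5413 and σ² = 602.274.
μ is the interval midpoint, 86.600.

μ = 86.600, σ² = 602.274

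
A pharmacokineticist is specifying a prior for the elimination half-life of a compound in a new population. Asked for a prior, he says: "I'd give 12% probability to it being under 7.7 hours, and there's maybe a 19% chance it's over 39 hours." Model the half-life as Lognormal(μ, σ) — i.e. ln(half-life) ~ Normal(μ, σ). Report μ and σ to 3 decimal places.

μ ≈ 2.970, σ ≈ 0.790

If T ~ Lognormal(μ,σ) then ln T ~ Normal(μ,σ), so the p-quantile of ln T is μ + z_p·σ.
ln(7.7) = 2.041 and ln(39) = 3.664; z_{0.12} = -1.175, z_{0.81} = 0.8779.
σ = (3.664 − 2.041)/(0.8779 − (-1.175)) = 0.790.
μ = 2.041 − (-1.175)·0.790 = 2.970.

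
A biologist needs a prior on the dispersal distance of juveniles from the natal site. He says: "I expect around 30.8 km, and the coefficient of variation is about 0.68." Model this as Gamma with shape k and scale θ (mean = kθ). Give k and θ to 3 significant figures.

k ≈ 2.16, θ ≈ 14.2

For Gamma(k, scale θ): mean = kθ, variance = kθ², so CV = 1/√k.
CV = 0.68, hence k = 1/CV² = 2.16.
Then θ = mean/k = 30.8/2.16 = 14.2.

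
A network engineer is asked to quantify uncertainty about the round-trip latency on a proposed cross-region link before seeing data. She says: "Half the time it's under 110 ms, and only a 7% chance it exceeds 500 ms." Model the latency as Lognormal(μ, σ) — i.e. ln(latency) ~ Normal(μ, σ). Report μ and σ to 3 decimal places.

μ ≈ 4.700, σ ≈ 1.026

If T ~ Lognormal(μ,σ) then ln T ~ Normal(μ,σ), so the p-quantile of ln T is μ + z_p·σ.
ln(110) = 4.7 and ln(500) = 6.215; z_{0.5} = 0, z_{0.93} = 1.476.
σ = (6.215 − 4.7)/(1.476 − (0)) = 1.026.
μ = 4.7 − (0)·1.026 = 4.700.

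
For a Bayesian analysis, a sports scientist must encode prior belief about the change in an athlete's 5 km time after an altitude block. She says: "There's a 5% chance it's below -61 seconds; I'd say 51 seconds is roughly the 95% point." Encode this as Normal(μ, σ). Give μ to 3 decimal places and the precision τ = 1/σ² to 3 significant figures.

The p-quantile of Normal(μ,σ) is μ + z_p·σ, with z_{0.05} = -1.645 and z_{0.95} = 1.645.
Eliminate σ: μ = (z₂·x₁ − z₁·x₂)/(z₂ − z₁) = (1.645·-61 − (-1.645)·51)/3.29 = -5.000.
Then σ = (x₂ − x₁)/(z₂ − z₁) = (51 − -61)/3.29 = 34.046.
Precision τ = 1/σ² = 1/34.05² = 0.000863.

μ = -5.000, τ = 0.000863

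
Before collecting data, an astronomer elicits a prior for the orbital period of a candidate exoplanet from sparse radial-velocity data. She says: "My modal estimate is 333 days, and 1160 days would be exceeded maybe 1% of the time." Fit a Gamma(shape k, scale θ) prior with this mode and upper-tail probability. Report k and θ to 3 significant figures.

Gamma(k,θ) with k>1 has mode (k−1)θ, so θ = 333/(k−1).
Need P(X < 1160) = 0.99 with θ tied to k this way. Start at k = 2, θ = 333: P(X<1160) ≈ 0.862.
Too low — raise k to concentrate. Iterating converges to k ≈ 3.78.
Then θ = 333/(3.78−1) ≈ 120.

k ≈ 3.78, θ ≈ 120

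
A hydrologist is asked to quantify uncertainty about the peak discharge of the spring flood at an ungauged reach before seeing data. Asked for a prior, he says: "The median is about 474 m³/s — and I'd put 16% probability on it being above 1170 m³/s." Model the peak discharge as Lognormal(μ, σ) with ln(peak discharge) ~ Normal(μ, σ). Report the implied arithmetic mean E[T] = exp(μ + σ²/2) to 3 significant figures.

If T ~ Lognormal(μ,σ) then ln T ~ Normal(μ,σ), so the p-quantile of ln T is μ + z_p·σ.
ln(474) = 6.161 and ln(1170) = 7.065; z_{0.5} = 0, z_{0.84} = 0.9945.
σ = (7.065 − 6.161)/(0.9945 − (0)) = 0.909.
μ = 6.161 − (0)·0.909 = 6.161.
E[T] = exp(μ + σ²/2) = exp(6.161 + 0.4128) = 716 m³/s.

E[T] ≈ 716 m³/s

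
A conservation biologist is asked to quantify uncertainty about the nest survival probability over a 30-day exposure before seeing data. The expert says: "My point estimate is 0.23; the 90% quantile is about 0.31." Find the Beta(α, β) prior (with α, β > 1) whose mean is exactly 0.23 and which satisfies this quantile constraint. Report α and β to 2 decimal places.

With mean 0.23 fixed, write α = 0.23s, β = 0.77s where s = α+β.
Need P(θ < 0.31) = 0.9 under Beta(0.23s, 0.77s). Normal approximation: (q−m)/√(m(1−m)/s) ≈ z_{0.9} = 1.28, so s ≈ 0.23·0.77·(1.28)²/(0.31−0.23)² = 45.4.
At s = 45.4: P(θ<0.31) ≈ 0.895. Adjusting to match 0.9 gives s ≈ 47.60.
So α = 0.23·47.60 ≈ 10.95, β = 0.77·47.60 ≈ 36.65.

α ≈ 10.95, β ≈ 36.65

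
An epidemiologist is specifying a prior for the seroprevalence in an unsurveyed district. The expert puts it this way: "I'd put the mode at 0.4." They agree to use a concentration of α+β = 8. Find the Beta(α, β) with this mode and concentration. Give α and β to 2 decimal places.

For α,β > 1 the Beta mode is (α−1)/(α+β−2). With α+β = 8, the mode is (α−1)/6.
Set (α−1)/6 = 0.4 → α = 1 + 0.4·6 = 3.40.
β = 8 − α = 4.60.

α = 3.40, β = 4.60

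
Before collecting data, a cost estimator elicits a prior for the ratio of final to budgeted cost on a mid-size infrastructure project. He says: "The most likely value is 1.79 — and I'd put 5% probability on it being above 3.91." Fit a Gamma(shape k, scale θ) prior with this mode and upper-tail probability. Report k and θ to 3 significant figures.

k ≈ 5.51, θ ≈ 0.397

Gamma(k,θ) with k>1 has mode (k−1)θ, so θ = 1.79/(k−1).
Need P(X < 3.91) = 0.95 with θ tied to k this way. Start at k = 2, θ = 1.79: P(X<3.91) ≈ 0.642.
Too low — raise k to concentrate. Iterating converges to k ≈ 5.51.
Then θ = 1.79/(5.51−1) ≈ 0.397.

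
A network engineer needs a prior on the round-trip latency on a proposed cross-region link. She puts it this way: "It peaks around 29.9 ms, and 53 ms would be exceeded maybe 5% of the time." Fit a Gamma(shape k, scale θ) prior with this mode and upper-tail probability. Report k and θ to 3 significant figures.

k ≈ 9.51, θ ≈ 3.51

Gamma(k,θ) with k>1 has mode (k−1)θ, so θ = 29.9/(k−1).
Need P(X < 53) = 0.95 with θ tied to k this way. Start at k = 2, θ = 29.9: P(X<53) ≈ 0.529.
Too low — raise k to concentrate. Iterating converges to k ≈ 9.51.
Then θ = 29.9/(9.51−1) ≈ 3.51.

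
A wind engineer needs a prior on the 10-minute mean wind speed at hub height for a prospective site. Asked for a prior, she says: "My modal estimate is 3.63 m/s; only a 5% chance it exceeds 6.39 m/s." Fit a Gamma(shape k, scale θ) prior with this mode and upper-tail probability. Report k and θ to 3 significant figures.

k ≈ 9.72, θ ≈ 0.416

Gamma(k,θ) with k>1 has mode (k−1)θ, so θ = 3.63/(k−1).
Need P(X < 6.39) = 0.95 with θ tied to k this way. Start at k = 2, θ = 3.63: P(X<6.39) ≈ 0.525.
Too low — raise k to concentrate. Iterating converges to k ≈ 9.72.
Then θ = 3.63/(9.72−1) ≈ 0.416.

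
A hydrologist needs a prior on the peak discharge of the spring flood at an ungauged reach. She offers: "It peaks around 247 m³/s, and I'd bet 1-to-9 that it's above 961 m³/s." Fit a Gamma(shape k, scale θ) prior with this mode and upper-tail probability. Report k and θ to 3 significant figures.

Gamma(k,θ) with k>1 has mode (k−1)θ, so θ = 247/(k−1).
Need P(X < 961) = 0.9 with θ tied to k this way. Start at k = 2, θ = 247: P(X<961) ≈ 0.900.
Too high — lower k to spread out. Iterating converges to k ≈ 2.
Then θ = 247/(2−1) ≈ 247.

k ≈ 2, θ ≈ 247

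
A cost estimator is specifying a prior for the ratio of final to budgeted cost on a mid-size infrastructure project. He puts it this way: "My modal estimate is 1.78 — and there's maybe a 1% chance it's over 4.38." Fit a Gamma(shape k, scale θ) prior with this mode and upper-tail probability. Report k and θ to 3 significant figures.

Gamma(k,θ) with k>1 has mode (k−1)θ, so θ = 1.78/(k−1).
Need P(X < 4.38) = 0.99 with θ tied to k this way. Start at k = 2, θ = 1.78: P(X<4.38) ≈ 0.705.
Too low — raise k to concentrate. Iterating converges to k ≈ 6.81.
Then θ = 1.78/(6.81−1) ≈ 0.306.

k ≈ 6.81, θ ≈ 0.306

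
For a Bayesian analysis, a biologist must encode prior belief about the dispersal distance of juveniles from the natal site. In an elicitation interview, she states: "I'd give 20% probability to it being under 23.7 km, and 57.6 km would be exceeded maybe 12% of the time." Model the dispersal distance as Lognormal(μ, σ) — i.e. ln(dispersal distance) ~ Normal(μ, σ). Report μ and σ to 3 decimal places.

μ ≈ 3.536, σ ≈ 0.440

If T ~ Lognormal(μ,σ) then ln T ~ Normal(μ,σ), so the p-quantile of ln T is μ + z_p·σ.
ln(23.7) = 3.165 and ln(57.6) = 4.054; z_{0.2} = -0.8416, z_{0.88} = 1.175.
σ = (4.054 − 3.165)/(1.175 − (-0.8416)) = 0.440.
μ = 3.165 − (-0.8416)·0.440 = 3.536.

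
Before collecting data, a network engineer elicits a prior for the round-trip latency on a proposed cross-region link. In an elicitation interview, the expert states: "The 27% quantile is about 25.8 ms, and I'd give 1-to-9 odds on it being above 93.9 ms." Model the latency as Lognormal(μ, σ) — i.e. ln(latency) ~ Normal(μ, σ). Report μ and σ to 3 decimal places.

μ ≈ 3.668, σ ≈ 0.682

If T ~ Lognormal(μ,σ) then ln T ~ Normal(μ,σ), so the p-quantile of ln T is μ + z_p·σ.
ln(25.8) = 3.25 and ln(93.9) = 4.542; z_{0.27} = -0.6128, z_{0.9} = 1.282.
σ = (4.542 − 3.25)/(1.282 − (-0.6128)) = 0.682.
μ = 3.25 − (-0.6128)·0.682 = 3.668.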